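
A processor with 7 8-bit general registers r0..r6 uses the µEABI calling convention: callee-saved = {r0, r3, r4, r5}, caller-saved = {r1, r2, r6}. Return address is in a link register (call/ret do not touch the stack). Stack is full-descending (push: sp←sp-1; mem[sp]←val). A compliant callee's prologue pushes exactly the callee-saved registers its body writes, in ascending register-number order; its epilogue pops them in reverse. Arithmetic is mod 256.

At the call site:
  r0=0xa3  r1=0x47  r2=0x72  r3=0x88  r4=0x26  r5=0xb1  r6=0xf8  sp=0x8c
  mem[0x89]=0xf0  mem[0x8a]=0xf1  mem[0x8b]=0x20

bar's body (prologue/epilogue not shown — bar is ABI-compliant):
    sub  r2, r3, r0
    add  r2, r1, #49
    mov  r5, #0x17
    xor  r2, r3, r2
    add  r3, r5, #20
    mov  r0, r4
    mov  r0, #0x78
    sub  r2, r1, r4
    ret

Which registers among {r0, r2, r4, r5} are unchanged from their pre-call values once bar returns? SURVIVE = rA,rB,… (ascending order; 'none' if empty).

prologue: push r0 → mem[0x8b]=0xa3, sp=0x8b
prologue: push r3 → mem[0x8a]=0x88, sp=0x8a
prologue: push r5 → mem[0x89]=0xb1, sp=0x89
body[0] sub  r2, r3, r0 → r2=0xe5
body[1] add  r2, r1, #49 → r2=0x78
body[2] mov  r5, #0x17 → r5=0x17
body[3] xor  r2, r3, r2 → r2=0xf0
body[4] add  r3, r5, #20 → r3=0x2b
body[5] mov  r0, r4 → r0=0x26
body[6] mov  r0, #0x78 → r0=0x78
body[7] sub  r2, r1, r4 → r2=0x21
epilogue: pop r5=0xb1, sp=0x8a
epilogue: pop r3=0x88, sp=0x8b
epilogue: pop r0=0xa3, sp=0x8c
r0: callee-saved, written=True
r2: caller-saved, written=True
r4: callee-saved, written=False
r5: callee-saved, written=True

SURVIVE = r0,r4,r5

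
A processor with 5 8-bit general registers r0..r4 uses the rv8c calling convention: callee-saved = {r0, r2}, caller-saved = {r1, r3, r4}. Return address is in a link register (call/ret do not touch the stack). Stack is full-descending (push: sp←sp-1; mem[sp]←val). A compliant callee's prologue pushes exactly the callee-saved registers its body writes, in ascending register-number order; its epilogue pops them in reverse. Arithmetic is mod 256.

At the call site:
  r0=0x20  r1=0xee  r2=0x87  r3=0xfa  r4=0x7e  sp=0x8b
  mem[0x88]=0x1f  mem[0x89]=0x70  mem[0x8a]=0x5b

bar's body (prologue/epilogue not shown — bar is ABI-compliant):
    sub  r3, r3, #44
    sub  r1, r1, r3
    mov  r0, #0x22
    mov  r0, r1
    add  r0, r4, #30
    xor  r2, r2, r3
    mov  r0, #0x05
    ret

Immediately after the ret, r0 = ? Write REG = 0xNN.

prologue: push r0 → mem[0x8a]=0x20, sp=0x8a
prologue: push r2 → mem[0x89]=0x87, sp=0x89
body[0] sub  r3, r3, #44 → r3=0xce
body[1] sub  r1, r1, r3 → r1=0x20
body[2] mov  r0, #0x22 → r0=0x22
body[3] mov  r0, r1 → r0=0x20
body[4] add  r0, r4, #30 → r0=0x9c
body[5] xor  r2, r2, r3 → r2=0x49
body[6] mov  r0, #0x05 → r0=0x05
epilogue: pop r2=0x87, sp=0x8a
epilogue: pop r0=0x20, sp=0x8b
r0 is callee-saved → restored

REG = 0x20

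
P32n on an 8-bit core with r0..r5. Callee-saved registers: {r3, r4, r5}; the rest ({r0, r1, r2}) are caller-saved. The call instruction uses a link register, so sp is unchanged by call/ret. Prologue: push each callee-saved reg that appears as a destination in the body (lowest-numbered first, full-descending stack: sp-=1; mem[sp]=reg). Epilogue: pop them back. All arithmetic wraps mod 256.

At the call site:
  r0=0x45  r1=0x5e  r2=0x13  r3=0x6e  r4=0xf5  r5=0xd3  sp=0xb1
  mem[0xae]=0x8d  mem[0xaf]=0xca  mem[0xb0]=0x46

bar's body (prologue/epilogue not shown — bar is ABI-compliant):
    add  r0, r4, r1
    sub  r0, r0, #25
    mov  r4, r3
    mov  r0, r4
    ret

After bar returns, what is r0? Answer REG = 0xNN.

REG = 0x6e

prologue: push r4 → mem[0xb0]=0xf5, sp=0xb0
body[0] add  r0, r4, r1 → r0=0x53
body[1] sub  r0, r0, #25 → r0=0x3a
body[2] mov  r4, r3 → r4=0x6e
body[3] mov  r0, r4 → r0=0x6e
epilogue: pop r4=0xf5, sp=0xb1
r0 is caller-saved → body value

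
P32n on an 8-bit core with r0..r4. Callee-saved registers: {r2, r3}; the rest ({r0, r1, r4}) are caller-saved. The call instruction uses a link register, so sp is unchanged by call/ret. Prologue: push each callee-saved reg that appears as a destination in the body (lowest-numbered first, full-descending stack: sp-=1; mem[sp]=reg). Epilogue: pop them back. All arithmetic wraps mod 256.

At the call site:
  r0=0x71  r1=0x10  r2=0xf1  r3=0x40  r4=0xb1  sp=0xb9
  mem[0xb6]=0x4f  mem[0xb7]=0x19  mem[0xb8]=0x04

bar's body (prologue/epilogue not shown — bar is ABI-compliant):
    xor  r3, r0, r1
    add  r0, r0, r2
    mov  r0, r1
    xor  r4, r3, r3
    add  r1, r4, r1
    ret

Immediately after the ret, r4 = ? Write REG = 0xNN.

prologue: push r3 -> mem[0xb8]=0x40, sp=0xb8
body[0] xor  r3, r0, r1 -> r3=0x61
body[1] add  r0, r0, r2 -> r0=0x62
body[2] mov  r0, r1 -> r0=0x10
body[3] xor  r4, r3, r3 -> r4=0x00
body[4] add  r1, r4, r1 -> r1=0x10
epilogue: pop r3=0x40, sp=0xb9
r4 is caller-saved -> body value

REG = 0x00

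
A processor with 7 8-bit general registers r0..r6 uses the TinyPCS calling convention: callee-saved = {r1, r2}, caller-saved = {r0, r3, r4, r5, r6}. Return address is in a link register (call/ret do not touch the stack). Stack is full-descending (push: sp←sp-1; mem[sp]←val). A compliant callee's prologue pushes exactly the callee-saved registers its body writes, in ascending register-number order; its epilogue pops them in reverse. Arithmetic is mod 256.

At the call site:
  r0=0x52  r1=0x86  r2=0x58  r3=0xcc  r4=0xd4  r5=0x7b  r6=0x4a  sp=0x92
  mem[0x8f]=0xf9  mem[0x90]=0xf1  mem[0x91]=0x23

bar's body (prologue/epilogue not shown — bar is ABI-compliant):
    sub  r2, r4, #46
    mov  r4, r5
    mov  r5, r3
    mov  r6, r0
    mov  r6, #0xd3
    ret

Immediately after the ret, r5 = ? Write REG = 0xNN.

prologue: push r2 → mem[0x91]=0x58, sp=0x91
body[0] sub  r2, r4, #46 → r2=0xa6
body[1] mov  r4, r5 → r4=0x7b
body[2] mov  r5, r3 → r5=0xcc
body[3] mov  r6, r0 → r6=0x52
body[4] mov  r6, #0xd3 → r6=0xd3
epilogue: pop r2=0x58, sp=0x92
r5 is caller-saved → body value

REG = 0xcc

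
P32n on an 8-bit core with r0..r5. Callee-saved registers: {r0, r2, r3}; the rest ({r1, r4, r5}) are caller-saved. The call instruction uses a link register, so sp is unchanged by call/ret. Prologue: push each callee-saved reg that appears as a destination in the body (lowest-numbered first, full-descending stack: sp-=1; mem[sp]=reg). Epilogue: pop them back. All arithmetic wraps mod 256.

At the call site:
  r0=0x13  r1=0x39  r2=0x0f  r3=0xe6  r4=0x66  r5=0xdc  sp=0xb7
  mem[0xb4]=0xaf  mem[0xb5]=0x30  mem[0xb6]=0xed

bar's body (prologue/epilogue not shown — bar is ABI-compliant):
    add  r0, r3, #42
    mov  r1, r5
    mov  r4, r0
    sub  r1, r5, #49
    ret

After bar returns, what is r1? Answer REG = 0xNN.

prologue: push r0 → mem[0xb6]=0x13, sp=0xb6
body[0] add  r0, r3, #42 → r0=0x10
body[1] mov  r1, r5 → r1=0xdc
body[2] mov  r4, r0 → r4=0x10
body[3] sub  r1, r5, #49 → r1=0xab
epilogue: pop r0=0x13, sp=0xb7
r1 is caller-saved → body value

REG = 0xab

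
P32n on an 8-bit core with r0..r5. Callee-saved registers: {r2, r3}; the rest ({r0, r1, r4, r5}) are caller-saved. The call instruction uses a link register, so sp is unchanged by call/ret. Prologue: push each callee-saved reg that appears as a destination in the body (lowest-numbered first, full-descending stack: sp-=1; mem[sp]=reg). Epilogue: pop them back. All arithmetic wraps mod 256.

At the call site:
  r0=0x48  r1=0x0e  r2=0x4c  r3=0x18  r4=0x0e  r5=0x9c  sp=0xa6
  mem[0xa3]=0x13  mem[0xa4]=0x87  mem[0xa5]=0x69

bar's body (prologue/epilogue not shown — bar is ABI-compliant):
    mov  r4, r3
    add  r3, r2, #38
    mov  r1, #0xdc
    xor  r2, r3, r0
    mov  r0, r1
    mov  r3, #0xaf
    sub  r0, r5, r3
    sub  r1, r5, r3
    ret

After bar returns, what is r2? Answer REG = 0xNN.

REG = 0x4c

prologue: push r2 → mem[0xa5]=0x4c, sp=0xa5
prologue: push r3 → mem[0xa4]=0x18, sp=0xa4
body[0] mov  r4, r3 → r4=0x18
body[1] add  r3, r2, #38 → r3=0x72
body[2] mov  r1, #0xdc → r1=0xdc
body[3] xor  r2, r3, r0 → r2=0x3a
body[4] mov  r0, r1 → r0=0xdc
body[5] mov  r3, #0xaf → r3=0xaf
body[6] sub  r0, r5, r3 → r0=0xed
body[7] sub  r1, r5, r3 → r1=0xed
epilogue: pop r3=0x18, sp=0xa5
epilogue: pop r2=0x4c, sp=0xa6
r2 is callee-saved → restored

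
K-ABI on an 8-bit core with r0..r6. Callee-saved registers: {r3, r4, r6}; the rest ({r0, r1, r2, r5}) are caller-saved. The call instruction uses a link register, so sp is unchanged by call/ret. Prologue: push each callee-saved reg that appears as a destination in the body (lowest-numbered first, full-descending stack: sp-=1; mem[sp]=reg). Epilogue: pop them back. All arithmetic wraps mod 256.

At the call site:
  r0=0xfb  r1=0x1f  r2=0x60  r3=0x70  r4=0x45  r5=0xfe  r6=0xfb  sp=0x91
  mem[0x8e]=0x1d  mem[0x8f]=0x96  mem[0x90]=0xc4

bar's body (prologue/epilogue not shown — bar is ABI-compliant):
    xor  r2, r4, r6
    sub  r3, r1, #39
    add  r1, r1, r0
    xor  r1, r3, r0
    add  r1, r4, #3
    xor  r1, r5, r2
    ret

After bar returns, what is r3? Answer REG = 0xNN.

REG = 0x70

prologue: push r3 → mem[0x90]=0x70, sp=0x90
body[0] xor  r2, r4, r6 → r2=0xbe
body[1] sub  r3, r1, #39 → r3=0xf8
body[2] add  r1, r1, r0 → r1=0x1a
body[3] xor  r1, r3, r0 → r1=0x03
body[4] add  r1, r4, #3 → r1=0x48
body[5] xor  r1, r5, r2 → r1=0x40
epilogue: pop r3=0x70, sp=0x91
r3 is callee-saved → restored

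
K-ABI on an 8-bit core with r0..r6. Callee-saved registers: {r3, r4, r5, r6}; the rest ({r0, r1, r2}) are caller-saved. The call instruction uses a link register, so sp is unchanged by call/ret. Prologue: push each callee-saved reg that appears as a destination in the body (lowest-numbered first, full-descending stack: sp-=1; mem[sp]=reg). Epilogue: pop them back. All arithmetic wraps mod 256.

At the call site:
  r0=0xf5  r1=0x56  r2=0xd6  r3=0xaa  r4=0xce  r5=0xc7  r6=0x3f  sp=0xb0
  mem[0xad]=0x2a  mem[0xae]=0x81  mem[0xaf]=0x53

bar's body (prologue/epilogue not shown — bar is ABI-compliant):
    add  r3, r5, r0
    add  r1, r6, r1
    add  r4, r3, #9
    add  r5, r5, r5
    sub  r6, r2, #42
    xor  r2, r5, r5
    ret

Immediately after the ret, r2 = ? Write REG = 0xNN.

prologue: push r3 → mem[0xaf]=0xaa, sp=0xaf
prologue: push r4 → mem[0xae]=0xce, sp=0xae
prologue: push r5 → mem[0xad]=0xc7, sp=0xad
prologue: push r6 → mem[0xac]=0x3f, sp=0xac
body[0] add  r3, r5, r0 → r3=0xbc
body[1] add  r1, r6, r1 → r1=0x95
body[2] add  r4, r3, #9 → r4=0xc5
body[3] add  r5, r5, r5 → r5=0x8e
body[4] sub  r6, r2, #42 → r6=0xac
body[5] xor  r2, r5, r5 → r2=0x00
epilogue: pop r6=0x3f, sp=0xad
epilogue: pop r5=0xc7, sp=0xae
epilogue: pop r4=0xce, sp=0xaf
epilogue: pop r3=0xaa, sp=0xb0
r2 is caller-saved → body value

REG = 0x00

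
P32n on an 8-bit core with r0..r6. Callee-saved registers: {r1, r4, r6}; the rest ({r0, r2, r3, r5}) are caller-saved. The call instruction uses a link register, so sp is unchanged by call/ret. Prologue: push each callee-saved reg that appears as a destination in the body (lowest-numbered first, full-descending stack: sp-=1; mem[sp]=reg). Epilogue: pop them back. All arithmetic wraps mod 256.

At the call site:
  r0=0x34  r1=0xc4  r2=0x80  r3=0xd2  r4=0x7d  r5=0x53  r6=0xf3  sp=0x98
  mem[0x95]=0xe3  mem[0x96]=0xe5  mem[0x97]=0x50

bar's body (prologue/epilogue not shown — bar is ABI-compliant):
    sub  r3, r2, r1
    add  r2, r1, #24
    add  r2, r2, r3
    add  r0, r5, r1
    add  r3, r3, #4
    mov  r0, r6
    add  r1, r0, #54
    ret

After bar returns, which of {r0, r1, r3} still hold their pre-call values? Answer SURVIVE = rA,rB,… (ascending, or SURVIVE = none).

SURVIVE = r1

prologue: push r1 → mem[0x97]=0xc4, sp=0x97
body[0] sub  r3, r2, r1 → r3=0xbc
body[1] add  r2, r1, #24 → r2=0xdc
body[2] add  r2, r2, r3 → r2=0x98
body[3] add  r0, r5, r1 → r0=0x17
body[4] add  r3, r3, #4 → r3=0xc0
body[5] mov  r0, r6 → r0=0xf3
body[6] add  r1, r0, #54 → r1=0x29
epilogue: pop r1=0xc4, sp=0x98
r0: caller-saved, written=True
r1: callee-saved, written=True
r3: caller-saved, written=True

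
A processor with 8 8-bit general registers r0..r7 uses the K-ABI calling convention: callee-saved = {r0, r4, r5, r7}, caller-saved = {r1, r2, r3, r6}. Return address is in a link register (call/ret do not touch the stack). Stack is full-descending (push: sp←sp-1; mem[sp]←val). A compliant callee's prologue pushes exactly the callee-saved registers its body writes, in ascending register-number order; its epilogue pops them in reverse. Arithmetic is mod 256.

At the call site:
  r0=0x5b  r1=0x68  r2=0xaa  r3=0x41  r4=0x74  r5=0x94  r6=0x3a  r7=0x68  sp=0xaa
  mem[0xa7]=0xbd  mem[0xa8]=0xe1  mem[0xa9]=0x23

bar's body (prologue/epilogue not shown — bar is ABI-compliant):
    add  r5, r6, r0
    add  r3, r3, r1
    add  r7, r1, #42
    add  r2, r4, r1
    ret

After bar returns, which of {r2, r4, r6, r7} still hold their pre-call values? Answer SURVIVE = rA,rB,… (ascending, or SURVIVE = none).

prologue: push r5 → mem[0xa9]=0x94, sp=0xa9
prologue: push r7 → mem[0xa8]=0x68, sp=0xa8
body[0] add  r5, r6, r0 → r5=0x95
body[1] add  r3, r3, r1 → r3=0xa9
body[2] add  r7, r1, #42 → r7=0x92
body[3] add  r2, r4, r1 → r2=0xdc
epilogue: pop r7=0x68, sp=0xa9
epilogue: pop r5=0x94, sp=0xaa
r2: caller-saved, written=True
r4: callee-saved, written=False
r6: caller-saved, written=False
r7: callee-saved, written=True

SURVIVE = r4,r6,r7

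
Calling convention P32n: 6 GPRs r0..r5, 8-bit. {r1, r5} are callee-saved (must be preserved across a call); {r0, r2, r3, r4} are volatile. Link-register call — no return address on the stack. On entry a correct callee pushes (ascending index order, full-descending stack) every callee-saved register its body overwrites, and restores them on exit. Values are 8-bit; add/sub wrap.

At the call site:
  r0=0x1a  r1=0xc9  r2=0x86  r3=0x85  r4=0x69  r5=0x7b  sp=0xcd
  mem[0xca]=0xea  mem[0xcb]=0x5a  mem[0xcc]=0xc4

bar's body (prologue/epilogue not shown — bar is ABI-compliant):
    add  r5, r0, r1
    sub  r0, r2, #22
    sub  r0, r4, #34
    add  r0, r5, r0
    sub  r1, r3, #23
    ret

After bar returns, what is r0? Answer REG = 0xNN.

prologue: push r1 -> mem[0xcc]=0xc9, sp=0xcc
prologue: push r5 -> mem[0xcb]=0x7b, sp=0xcb
body[0] add  r5, r0, r1 -> r5=0xe3
body[1] sub  r0, r2, #22 -> r0=0x70
body[2] sub  r0, r4, #34 -> r0=0x47
body[3] add  r0, r5, r0 -> r0=0x2a
body[4] sub  r1, r3, #23 -> r1=0x6e
epilogue: pop r5=0x7b, sp=0xcc
epilogue: pop r1=0xc9, sp=0xcd
r0 is caller-saved -> body value

REG = 0x2a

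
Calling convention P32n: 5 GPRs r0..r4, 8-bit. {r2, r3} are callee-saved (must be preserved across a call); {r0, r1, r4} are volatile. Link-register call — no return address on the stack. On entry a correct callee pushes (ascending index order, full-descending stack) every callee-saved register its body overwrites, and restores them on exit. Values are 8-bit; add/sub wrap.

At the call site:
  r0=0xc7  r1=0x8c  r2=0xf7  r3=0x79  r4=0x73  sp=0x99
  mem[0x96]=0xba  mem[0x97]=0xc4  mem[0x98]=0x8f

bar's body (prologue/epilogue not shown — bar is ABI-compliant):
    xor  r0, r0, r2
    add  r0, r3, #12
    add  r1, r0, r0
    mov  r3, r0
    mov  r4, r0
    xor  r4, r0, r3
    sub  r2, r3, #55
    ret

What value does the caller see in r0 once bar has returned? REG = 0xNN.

REG = 0x85

prologue: push r2 -> mem[0x98]=0xf7, sp=0x98
prologue: push r3 -> mem[0x97]=0x79, sp=0x97
body[0] xor  r0, r0, r2 -> r0=0x30
body[1] add  r0, r3, #12 -> r0=0x85
body[2] add  r1, r0, r0 -> r1=0x0a
body[3] mov  r3, r0 -> r3=0x85
body[4] mov  r4, r0 -> r4=0x85
body[5] xor  r4, r0, r3 -> r4=0x00
body[6] sub  r2, r3, #55 -> r2=0x4e
epilogue: pop r3=0x79, sp=0x98
epilogue: pop r2=0xf7, sp=0x99
r0 is caller-saved -> body value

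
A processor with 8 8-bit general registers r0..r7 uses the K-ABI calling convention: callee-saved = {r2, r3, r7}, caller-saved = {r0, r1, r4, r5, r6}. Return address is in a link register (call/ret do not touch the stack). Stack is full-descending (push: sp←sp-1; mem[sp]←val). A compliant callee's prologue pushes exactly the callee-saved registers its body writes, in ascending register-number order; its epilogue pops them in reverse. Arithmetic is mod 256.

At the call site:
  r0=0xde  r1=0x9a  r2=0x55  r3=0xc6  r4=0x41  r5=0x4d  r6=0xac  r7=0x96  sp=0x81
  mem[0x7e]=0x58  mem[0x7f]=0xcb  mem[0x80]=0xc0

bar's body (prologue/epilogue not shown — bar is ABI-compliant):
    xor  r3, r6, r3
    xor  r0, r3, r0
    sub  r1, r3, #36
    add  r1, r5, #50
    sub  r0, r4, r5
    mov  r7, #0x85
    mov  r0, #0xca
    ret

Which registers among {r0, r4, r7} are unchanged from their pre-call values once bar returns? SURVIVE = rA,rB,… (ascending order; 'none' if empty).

prologue: push r3 → mem[0x80]=0xc6, sp=0x80
prologue: push r7 → mem[0x7f]=0x96, sp=0x7f
body[0] xor  r3, r6, r3 → r3=0x6a
body[1] xor  r0, r3, r0 → r0=0xb4
body[2] sub  r1, r3, #36 → r1=0x46
body[3] add  r1, r5, #50 → r1=0x7f
body[4] sub  r0, r4, r5 → r0=0xf4
body[5] mov  r7, #0x85 → r7=0x85
body[6] mov  r0, #0xca → r0=0xca
epilogue: pop r7=0x96, sp=0x80
epilogue: pop r3=0xc6, sp=0x81
r0: caller-saved, written=True
r4: caller-saved, written=False
r7: callee-saved, written=True

SURVIVE = r4,r7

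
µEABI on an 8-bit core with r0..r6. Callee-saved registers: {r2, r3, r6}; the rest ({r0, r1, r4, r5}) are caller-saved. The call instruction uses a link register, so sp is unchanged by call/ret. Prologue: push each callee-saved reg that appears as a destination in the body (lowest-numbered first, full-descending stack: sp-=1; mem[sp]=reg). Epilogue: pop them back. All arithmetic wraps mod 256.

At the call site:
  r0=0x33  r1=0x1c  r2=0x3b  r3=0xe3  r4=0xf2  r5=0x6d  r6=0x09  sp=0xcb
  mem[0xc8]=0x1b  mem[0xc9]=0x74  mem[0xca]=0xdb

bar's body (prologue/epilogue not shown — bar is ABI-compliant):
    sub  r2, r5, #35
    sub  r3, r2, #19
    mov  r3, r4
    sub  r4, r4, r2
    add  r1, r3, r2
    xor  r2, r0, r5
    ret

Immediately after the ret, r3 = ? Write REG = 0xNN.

prologue: push r2 -> mem[0xca]=0x3b, sp=0xca
prologue: push r3 -> mem[0xc9]=0xe3, sp=0xc9
body[0] sub  r2, r5, #35 -> r2=0x4a
body[1] sub  r3, r2, #19 -> r3=0x37
body[2] mov  r3, r4 -> r3=0xf2
body[3] sub  r4, r4, r2 -> r4=0xa8
body[4] add  r1, r3, r2 -> r1=0x3c
body[5] xor  r2, r0, r5 -> r2=0x5e
epilogue: pop r3=0xe3, sp=0xca
epilogue: pop r2=0x3b, sp=0xcb
r3 is callee-saved -> restored

REG = 0xe3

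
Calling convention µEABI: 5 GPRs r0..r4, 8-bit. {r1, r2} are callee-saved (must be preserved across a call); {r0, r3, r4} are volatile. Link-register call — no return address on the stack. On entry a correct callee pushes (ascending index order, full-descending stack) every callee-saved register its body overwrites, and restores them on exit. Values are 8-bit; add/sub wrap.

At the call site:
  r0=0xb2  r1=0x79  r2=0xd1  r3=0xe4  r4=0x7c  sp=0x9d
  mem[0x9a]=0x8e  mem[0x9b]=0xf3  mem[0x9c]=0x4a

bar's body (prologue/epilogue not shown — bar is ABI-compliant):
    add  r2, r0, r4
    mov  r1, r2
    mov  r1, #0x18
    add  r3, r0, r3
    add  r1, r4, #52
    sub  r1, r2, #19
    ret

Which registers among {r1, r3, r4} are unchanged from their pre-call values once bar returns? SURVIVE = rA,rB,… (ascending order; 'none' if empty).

prologue: push r1 → mem[0x9c]=0x79, sp=0x9c
prologue: push r2 → mem[0x9b]=0xd1, sp=0x9b
body[0] add  r2, r0, r4 → r2=0x2e
body[1] mov  r1, r2 → r1=0x2e
body[2] mov  r1, #0x18 → r1=0x18
body[3] add  r3, r0, r3 → r3=0x96
body[4] add  r1, r4, #52 → r1=0xb0
body[5] sub  r1, r2, #19 → r1=0x1b
epilogue: pop r2=0xd1, sp=0x9c
epilogue: pop r1=0x79, sp=0x9d
r1: callee-saved, written=True
r3: caller-saved, written=True
r4: caller-saved, written=False

SURVIVE = r1,r4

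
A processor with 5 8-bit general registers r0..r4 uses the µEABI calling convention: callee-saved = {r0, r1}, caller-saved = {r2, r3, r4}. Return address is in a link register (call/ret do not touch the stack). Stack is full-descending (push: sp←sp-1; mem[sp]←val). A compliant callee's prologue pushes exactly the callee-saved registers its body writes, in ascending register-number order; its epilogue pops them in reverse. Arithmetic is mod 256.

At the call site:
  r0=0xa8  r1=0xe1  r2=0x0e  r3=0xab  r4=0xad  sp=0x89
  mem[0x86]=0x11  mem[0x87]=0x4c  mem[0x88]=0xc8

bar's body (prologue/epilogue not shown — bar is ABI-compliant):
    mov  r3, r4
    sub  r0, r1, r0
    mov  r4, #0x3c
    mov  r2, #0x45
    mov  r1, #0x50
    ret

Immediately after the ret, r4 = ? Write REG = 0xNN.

prologue: push r0 -> mem[0x88]=0xa8, sp=0x88
prologue: push r1 -> mem[0x87]=0xe1, sp=0x87
body[0] mov  r3, r4 -> r3=0xad
body[1] sub  r0, r1, r0 -> r0=0x39
body[2] mov  r4, #0x3c -> r4=0x3c
body[3] mov  r2, #0x45 -> r2=0x45
body[4] mov  r1, #0x50 -> r1=0x50
epilogue: pop r1=0xe1, sp=0x88
epilogue: pop r0=0xa8, sp=0x89
r4 is caller-saved -> body value

REG = 0x3c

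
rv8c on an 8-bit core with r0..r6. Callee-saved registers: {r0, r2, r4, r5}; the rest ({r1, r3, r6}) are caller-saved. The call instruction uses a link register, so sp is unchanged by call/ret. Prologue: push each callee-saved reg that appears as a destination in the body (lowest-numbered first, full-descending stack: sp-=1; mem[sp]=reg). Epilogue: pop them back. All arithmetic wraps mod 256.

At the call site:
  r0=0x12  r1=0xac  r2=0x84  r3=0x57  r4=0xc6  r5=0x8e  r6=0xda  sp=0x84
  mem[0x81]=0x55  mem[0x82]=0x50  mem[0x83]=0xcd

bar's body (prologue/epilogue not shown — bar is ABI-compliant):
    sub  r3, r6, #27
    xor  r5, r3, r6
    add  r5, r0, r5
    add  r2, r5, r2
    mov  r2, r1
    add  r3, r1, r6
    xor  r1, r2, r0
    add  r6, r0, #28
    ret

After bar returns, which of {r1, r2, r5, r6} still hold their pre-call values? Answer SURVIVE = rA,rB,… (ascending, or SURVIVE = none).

prologue: push r2 -> mem[0x83]=0x84, sp=0x83
prologue: push r5 -> mem[0x82]=0x8e, sp=0x82
body[0] sub  r3, r6, #27 -> r3=0xbf
body[1] xor  r5, r3, r6 -> r5=0x65
body[2] add  r5, r0, r5 -> r5=0x77
body[3] add  r2, r5, r2 -> r2=0xfb
body[4] mov  r2, r1 -> r2=0xac
body[5] add  r3, r1, r6 -> r3=0x86
body[6] xor  r1, r2, r0 -> r1=0xbe
body[7] add  r6, r0, #28 -> r6=0x2e
epilogue: pop r5=0x8e, sp=0x83
epilogue: pop r2=0x84, sp=0x84
r1: caller-saved, written=True
r2: callee-saved, written=True
r5: callee-saved, written=True
r6: caller-saved, written=True

SURVIVE = r2,r5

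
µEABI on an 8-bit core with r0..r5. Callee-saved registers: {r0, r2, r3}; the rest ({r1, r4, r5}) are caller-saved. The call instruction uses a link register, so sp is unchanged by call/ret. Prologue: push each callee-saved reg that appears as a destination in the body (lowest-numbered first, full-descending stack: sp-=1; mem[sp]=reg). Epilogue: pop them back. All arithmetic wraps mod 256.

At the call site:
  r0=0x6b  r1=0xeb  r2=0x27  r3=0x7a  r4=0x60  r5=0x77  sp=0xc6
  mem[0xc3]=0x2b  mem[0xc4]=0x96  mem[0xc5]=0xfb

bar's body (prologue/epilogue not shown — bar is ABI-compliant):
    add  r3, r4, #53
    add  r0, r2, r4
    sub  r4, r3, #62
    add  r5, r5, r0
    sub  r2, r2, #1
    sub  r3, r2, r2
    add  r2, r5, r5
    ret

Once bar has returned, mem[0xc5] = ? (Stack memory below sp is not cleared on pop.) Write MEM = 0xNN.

prologue: push r0 -> mem[0xc5]=0x6b, sp=0xc5
prologue: push r2 -> mem[0xc4]=0x27, sp=0xc4
prologue: push r3 -> mem[0xc3]=0x7a, sp=0xc3
body[0] add  r3, r4, #53 -> r3=0x95
body[1] add  r0, r2, r4 -> r0=0x87
body[2] sub  r4, r3, #62 -> r4=0x57
body[3] add  r5, r5, r0 -> r5=0xfe
body[4] sub  r2, r2, #1 -> r2=0x26
body[5] sub  r3, r2, r2 -> r3=0x00
body[6] add  r2, r5, r5 -> r2=0xfc
epilogue: pop r3=0x7a, sp=0xc4
epilogue: pop r2=0x27, sp=0xc5
epilogue: pop r0=0x6b, sp=0xc6
prologue pushed ['r0', 'r2', 'r3'] at ['0xc5', '0xc4', '0xc3']

MEM = 0x6b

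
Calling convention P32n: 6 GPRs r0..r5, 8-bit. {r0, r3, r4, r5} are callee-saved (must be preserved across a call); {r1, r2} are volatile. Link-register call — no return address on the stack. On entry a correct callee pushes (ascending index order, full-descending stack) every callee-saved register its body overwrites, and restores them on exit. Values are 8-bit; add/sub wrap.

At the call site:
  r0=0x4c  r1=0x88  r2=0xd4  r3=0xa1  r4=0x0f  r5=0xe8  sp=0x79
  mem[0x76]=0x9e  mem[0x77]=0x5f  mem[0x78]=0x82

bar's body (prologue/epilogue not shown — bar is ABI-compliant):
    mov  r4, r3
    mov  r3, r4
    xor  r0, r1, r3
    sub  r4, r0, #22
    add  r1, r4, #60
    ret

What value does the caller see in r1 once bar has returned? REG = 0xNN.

REG = 0x4f

prologue: push r0 -> mem[0x78]=0x4c, sp=0x78
prologue: push r3 -> mem[0x77]=0xa1, sp=0x77
prologue: push r4 -> mem[0x76]=0x0f, sp=0x76
body[0] mov  r4, r3 -> r4=0xa1
body[1] mov  r3, r4 -> r3=0xa1
body[2] xor  r0, r1, r3 -> r0=0x29
body[3] sub  r4, r0, #22 -> r4=0x13
body[4] add  r1, r4, #60 -> r1=0x4f
epilogue: pop r4=0x0f, sp=0x77
epilogue: pop r3=0xa1, sp=0x78
epilogue: pop r0=0x4c, sp=0x79
r1 is caller-saved -> body value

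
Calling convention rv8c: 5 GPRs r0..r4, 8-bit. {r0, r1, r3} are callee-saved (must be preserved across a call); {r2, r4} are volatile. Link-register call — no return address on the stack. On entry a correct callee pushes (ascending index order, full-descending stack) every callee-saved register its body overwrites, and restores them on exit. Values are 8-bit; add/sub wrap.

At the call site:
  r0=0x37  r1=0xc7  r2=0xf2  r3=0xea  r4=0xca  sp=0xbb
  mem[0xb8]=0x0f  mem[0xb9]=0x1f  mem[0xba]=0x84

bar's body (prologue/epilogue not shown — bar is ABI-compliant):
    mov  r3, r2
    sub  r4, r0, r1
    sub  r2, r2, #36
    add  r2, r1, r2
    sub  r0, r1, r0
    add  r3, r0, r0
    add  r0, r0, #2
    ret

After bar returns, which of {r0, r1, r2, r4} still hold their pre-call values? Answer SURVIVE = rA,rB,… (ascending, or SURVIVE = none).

prologue: push r0 → mem[0xba]=0x37, sp=0xba
prologue: push r3 → mem[0xb9]=0xea, sp=0xb9
body[0] mov  r3, r2 → r3=0xf2
body[1] sub  r4, r0, r1 → r4=0x70
body[2] sub  r2, r2, #36 → r2=0xce
body[3] add  r2, r1, r2 → r2=0x95
body[4] sub  r0, r1, r0 → r0=0x90
body[5] add  r3, r0, r0 → r3=0x20
body[6] add  r0, r0, #2 → r0=0x92
epilogue: pop r3=0xea, sp=0xba
epilogue: pop r0=0x37, sp=0xbb
r0: callee-saved, written=True
r1: callee-saved, written=False
r2: caller-saved, written=True
r4: caller-saved, written=True

SURVIVE = r0,r1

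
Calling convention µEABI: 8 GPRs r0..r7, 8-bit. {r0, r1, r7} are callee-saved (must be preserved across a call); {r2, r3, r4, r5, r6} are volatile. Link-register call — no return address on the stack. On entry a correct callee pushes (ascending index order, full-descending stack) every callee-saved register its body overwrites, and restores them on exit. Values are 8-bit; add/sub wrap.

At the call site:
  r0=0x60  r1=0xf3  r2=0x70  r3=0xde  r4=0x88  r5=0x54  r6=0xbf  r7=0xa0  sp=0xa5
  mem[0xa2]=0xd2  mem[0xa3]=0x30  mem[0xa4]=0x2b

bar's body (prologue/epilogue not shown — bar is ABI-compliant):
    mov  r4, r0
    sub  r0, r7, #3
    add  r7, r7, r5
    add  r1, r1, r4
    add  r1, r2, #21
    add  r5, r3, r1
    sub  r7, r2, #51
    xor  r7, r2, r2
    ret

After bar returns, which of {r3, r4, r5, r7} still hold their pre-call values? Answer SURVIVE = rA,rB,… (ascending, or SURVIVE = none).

prologue: push r0 → mem[0xa4]=0x60, sp=0xa4
prologue: push r1 → mem[0xa3]=0xf3, sp=0xa3
prologue: push r7 → mem[0xa2]=0xa0, sp=0xa2
body[0] mov  r4, r0 → r4=0x60
body[1] sub  r0, r7, #3 → r0=0x9d
body[2] add  r7, r7, r5 → r7=0xf4
body[3] add  r1, r1, r4 → r1=0x53
body[4] add  r1, r2, #21 → r1=0x85
body[5] add  r5, r3, r1 → r5=0x63
body[6] sub  r7, r2, #51 → r7=0x3d
body[7] xor  r7, r2, r2 → r7=0x00
epilogue: pop r7=0xa0, sp=0xa3
epilogue: pop r1=0xf3, sp=0xa4
epilogue: pop r0=0x60, sp=0xa5
r3: caller-saved, written=False
r4: caller-saved, written=True
r5: caller-saved, written=True
r7: callee-saved, written=True

SURVIVE = r3,r7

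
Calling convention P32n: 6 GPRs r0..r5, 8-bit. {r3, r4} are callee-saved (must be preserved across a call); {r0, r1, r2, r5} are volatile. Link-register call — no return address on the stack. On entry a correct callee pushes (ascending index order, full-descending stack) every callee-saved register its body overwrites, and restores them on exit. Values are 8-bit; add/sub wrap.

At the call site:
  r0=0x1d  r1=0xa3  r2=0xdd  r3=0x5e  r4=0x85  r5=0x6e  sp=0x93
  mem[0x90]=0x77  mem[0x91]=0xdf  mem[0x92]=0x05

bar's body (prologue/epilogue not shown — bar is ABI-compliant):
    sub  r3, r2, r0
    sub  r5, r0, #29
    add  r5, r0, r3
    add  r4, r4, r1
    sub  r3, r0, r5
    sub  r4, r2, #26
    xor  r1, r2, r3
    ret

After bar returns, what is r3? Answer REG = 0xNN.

prologue: push r3 -> mem[0x92]=0x5e, sp=0x92
prologue: push r4 -> mem[0x91]=0x85, sp=0x91
body[0] sub  r3, r2, r0 -> r3=0xc0
body[1] sub  r5, r0, #29 -> r5=0x00
body[2] add  r5, r0, r3 -> r5=0xdd
body[3] add  r4, r4, r1 -> r4=0x28
body[4] sub  r3, r0, r5 -> r3=0x40
body[5] sub  r4, r2, #26 -> r4=0xc3
body[6] xor  r1, r2, r3 -> r1=0x9d
epilogue: pop r4=0x85, sp=0x92
epilogue: pop r3=0x5e, sp=0x93
r3 is callee-saved -> restored

REG = 0x5e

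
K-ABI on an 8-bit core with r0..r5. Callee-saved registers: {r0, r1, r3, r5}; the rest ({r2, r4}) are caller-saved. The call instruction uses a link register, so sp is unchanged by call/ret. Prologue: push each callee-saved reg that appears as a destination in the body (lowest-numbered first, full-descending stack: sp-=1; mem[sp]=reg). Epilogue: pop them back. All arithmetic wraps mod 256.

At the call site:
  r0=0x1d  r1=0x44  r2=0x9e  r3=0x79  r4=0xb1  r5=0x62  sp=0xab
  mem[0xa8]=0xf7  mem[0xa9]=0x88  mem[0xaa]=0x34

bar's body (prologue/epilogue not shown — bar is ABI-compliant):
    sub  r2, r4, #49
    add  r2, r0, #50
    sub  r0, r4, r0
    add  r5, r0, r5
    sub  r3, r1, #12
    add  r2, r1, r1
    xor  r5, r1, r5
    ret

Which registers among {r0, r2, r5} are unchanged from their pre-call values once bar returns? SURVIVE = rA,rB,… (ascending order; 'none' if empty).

prologue: push r0 -> mem[0xaa]=0x1d, sp=0xaa
prologue: push r3 -> mem[0xa9]=0x79, sp=0xa9
prologue: push r5 -> mem[0xa8]=0x62, sp=0xa8
body[0] sub  r2, r4, #49 -> r2=0x80
body[1] add  r2, r0, #50 -> r2=0x4f
body[2] sub  r0, r4, r0 -> r0=0x94
body[3] add  r5, r0, r5 -> r5=0xf6
body[4] sub  r3, r1, #12 -> r3=0x38
body[5] add  r2, r1, r1 -> r2=0x88
body[6] xor  r5, r1, r5 -> r5=0xb2
epilogue: pop r5=0x62, sp=0xa9
epilogue: pop r3=0x79, sp=0xaa
epilogue: pop r0=0x1d, sp=0xab
r0: callee-saved, written=True
r2: caller-saved, written=True
r5: callee-saved, written=True

SURVIVE = r0,r5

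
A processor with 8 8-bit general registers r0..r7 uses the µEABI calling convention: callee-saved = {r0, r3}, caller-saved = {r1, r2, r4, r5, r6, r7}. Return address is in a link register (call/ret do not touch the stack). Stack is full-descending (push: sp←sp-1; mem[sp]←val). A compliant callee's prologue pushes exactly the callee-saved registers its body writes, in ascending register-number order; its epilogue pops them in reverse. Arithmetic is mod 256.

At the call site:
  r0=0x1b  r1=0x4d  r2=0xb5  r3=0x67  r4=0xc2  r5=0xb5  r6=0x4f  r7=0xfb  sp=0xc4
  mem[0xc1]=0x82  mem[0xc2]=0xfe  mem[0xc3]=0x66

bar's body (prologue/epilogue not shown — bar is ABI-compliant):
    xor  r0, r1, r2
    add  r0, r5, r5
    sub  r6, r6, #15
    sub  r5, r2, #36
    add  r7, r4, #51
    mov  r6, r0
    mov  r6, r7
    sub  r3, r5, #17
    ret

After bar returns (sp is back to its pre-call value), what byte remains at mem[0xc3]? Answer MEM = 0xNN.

prologue: push r0 -> mem[0xc3]=0x1b, sp=0xc3
prologue: push r3 -> mem[0xc2]=0x67, sp=0xc2
body[0] xor  r0, r1, r2 -> r0=0xf8
body[1] add  r0, r5, r5 -> r0=0x6a
body[2] sub  r6, r6, #15 -> r6=0x40
body[3] sub  r5, r2, #36 -> r5=0x91
body[4] add  r7, r4, #51 -> r7=0xf5
body[5] mov  r6, r0 -> r6=0x6a
body[6] mov  r6, r7 -> r6=0xf5
body[7] sub  r3, r5, #17 -> r3=0x80
epilogue: pop r3=0x67, sp=0xc3
epilogue: pop r0=0x1b, sp=0xc4
prologue pushed ['r0', 'r3'] at ['0xc3', '0xc2']

MEM = 0x1b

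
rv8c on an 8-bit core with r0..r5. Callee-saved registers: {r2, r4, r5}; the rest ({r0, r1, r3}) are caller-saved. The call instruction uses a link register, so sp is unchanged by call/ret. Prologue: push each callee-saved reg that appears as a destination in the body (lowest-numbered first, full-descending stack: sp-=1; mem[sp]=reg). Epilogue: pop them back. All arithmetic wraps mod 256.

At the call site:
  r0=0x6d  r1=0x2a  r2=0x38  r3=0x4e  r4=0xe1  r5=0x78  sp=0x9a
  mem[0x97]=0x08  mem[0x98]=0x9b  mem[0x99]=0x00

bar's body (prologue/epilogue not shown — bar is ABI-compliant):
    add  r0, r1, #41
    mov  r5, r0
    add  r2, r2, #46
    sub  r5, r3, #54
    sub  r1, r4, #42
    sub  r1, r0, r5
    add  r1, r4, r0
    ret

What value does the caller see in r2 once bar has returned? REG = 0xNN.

prologue: push r2 → mem[0x99]=0x38, sp=0x99
prologue: push r5 → mem[0x98]=0x78, sp=0x98
body[0] add  r0, r1, #41 → r0=0x53
body[1] mov  r5, r0 → r5=0x53
body[2] add  r2, r2, #46 → r2=0x66
body[3] sub  r5, r3, #54 → r5=0x18
body[4] sub  r1, r4, #42 → r1=0xb7
body[5] sub  r1, r0, r5 → r1=0x3b
body[6] add  r1, r4, r0 → r1=0x34
epilogue: pop r5=0x78, sp=0x99
epilogue: pop r2=0x38, sp=0x9a
r2 is callee-saved → restored

REG = 0x38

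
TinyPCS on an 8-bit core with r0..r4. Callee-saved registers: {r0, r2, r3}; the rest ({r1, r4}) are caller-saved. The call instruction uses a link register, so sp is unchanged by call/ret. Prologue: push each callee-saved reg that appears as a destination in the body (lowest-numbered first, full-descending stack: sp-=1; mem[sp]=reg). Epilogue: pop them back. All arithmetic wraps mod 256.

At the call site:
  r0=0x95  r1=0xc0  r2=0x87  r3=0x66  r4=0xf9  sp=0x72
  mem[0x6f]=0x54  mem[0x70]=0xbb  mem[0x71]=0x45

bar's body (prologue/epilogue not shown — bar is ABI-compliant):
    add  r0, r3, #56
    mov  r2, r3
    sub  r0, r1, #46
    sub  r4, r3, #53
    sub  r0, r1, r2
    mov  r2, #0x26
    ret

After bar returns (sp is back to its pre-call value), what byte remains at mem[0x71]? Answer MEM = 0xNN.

MEM = 0x95

prologue: push r0 → mem[0x71]=0x95, sp=0x71
prologue: push r2 → mem[0x70]=0x87, sp=0x70
body[0] add  r0, r3, #56 → r0=0x9e
body[1] mov  r2, r3 → r2=0x66
body[2] sub  r0, r1, #46 → r0=0x92
body[3] sub  r4, r3, #53 → r4=0x31
body[4] sub  r0, r1, r2 → r0=0x5a
body[5] mov  r2, #0x26 → r2=0x26
epilogue: pop r2=0x87, sp=0x71
epilogue: pop r0=0x95, sp=0x72
prologue pushed ['r0', 'r2'] at ['0x71', '0x70']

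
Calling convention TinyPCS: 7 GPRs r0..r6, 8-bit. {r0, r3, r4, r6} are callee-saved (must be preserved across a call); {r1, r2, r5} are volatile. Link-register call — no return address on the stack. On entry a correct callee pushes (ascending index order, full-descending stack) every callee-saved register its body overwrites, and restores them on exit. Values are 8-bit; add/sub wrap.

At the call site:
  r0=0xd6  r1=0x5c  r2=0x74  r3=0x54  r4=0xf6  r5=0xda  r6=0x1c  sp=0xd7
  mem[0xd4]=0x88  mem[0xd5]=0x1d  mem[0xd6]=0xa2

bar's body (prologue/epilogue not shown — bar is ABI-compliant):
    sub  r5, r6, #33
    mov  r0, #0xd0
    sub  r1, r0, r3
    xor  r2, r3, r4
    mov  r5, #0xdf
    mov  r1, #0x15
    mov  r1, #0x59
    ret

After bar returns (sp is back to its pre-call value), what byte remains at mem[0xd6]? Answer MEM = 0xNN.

MEM = 0xd6

prologue: push r0 → mem[0xd6]=0xd6, sp=0xd6
body[0] sub  r5, r6, #33 → r5=0xfb
body[1] mov  r0, #0xd0 → r0=0xd0
body[2] sub  r1, r0, r3 → r1=0x7c
body[3] xor  r2, r3, r4 → r2=0xa2
body[4] mov  r5, #0xdf → r5=0xdf
body[5] mov  r1, #0x15 → r1=0x15
body[6] mov  r1, #0x59 → r1=0x59
epilogue: pop r0=0xd6, sp=0xd7
prologue pushed ['r0'] at ['0xd6']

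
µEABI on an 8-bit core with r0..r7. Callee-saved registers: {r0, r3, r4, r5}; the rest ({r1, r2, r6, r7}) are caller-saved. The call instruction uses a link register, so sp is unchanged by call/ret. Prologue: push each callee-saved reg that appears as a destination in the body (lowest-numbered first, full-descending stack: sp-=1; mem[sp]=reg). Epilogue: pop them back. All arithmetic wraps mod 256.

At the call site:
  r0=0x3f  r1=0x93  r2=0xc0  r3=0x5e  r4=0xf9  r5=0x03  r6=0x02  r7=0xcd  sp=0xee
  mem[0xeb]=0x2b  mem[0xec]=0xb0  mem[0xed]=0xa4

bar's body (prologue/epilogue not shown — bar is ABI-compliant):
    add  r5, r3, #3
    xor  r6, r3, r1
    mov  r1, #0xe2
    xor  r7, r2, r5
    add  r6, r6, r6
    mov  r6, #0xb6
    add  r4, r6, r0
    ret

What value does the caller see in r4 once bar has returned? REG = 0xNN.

REG = 0xf9

prologue: push r4 → mem[0xed]=0xf9, sp=0xed
prologue: push r5 → mem[0xec]=0x03, sp=0xec
body[0] add  r5, r3, #3 → r5=0x61
body[1] xor  r6, r3, r1 → r6=0xcd
body[2] mov  r1, #0xe2 → r1=0xe2
body[3] xor  r7, r2, r5 → r7=0xa1
body[4] add  r6, r6, r6 → r6=0x9a
body[5] mov  r6, #0xb6 → r6=0xb6
body[6] add  r4, r6, r0 → r4=0xf5
epilogue: pop r5=0x03, sp=0xed
epilogue: pop r4=0xf9, sp=0xee
r4 is callee-saved → restored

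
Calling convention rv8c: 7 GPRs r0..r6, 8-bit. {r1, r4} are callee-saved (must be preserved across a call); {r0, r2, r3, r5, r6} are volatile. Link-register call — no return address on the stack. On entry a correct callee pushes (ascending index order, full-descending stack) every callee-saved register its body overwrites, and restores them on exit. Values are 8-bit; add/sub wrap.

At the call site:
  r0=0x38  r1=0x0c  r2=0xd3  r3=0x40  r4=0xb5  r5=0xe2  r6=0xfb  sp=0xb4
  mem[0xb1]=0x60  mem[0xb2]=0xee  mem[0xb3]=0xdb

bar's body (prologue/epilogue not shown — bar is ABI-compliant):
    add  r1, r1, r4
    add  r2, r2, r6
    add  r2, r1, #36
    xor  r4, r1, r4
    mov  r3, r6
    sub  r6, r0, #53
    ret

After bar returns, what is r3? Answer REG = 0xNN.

REG = 0xfb

prologue: push r1 → mem[0xb3]=0x0c, sp=0xb3
prologue: push r4 → mem[0xb2]=0xb5, sp=0xb2
body[0] add  r1, r1, r4 → r1=0xc1
body[1] add  r2, r2, r6 → r2=0xce
body[2] add  r2, r1, #36 → r2=0xe5
body[3] xor  r4, r1, r4 → r4=0x74
body[4] mov  r3, r6 → r3=0xfb
body[5] sub  r6, r0, #53 → r6=0x03
epilogue: pop r4=0xb5, sp=0xb3
epilogue: pop r1=0x0c, sp=0xb4
r3 is caller-saved → body value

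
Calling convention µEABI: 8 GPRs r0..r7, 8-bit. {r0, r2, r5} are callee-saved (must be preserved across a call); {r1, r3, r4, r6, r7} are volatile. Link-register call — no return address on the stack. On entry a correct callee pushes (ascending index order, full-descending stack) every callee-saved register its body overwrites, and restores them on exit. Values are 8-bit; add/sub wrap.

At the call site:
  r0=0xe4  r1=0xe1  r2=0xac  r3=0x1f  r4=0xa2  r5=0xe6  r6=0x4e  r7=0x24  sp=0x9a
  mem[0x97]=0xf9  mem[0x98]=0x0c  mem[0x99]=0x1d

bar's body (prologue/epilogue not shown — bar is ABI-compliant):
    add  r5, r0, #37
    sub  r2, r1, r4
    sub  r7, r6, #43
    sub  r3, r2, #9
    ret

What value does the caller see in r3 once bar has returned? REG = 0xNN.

prologue: push r2 -> mem[0x99]=0xac, sp=0x99
prologue: push r5 -> mem[0x98]=0xe6, sp=0x98
body[0] add  r5, r0, #37 -> r5=0x09
body[1] sub  r2, r1, r4 -> r2=0x3f
body[2] sub  r7, r6, #43 -> r7=0x23
body[3] sub  r3, r2, #9 -> r3=0x36
epilogue: pop r5=0xe6, sp=0x99
epilogue: pop r2=0xac, sp=0x9a
r3 is caller-saved -> body value

REG = 0x36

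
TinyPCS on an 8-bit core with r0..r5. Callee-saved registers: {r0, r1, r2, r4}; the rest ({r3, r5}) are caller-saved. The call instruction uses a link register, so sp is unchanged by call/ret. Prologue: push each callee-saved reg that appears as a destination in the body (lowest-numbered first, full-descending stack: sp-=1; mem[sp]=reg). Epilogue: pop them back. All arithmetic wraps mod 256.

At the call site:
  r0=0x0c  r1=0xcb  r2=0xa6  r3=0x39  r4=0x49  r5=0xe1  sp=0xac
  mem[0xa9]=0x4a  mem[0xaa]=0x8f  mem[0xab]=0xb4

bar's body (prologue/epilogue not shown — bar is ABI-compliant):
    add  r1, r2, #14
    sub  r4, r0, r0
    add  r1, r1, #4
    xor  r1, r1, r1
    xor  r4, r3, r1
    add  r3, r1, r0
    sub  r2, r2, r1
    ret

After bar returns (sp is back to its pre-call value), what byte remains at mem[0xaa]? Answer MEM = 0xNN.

MEM = 0xa6

prologue: push r1 -> mem[0xab]=0xcb, sp=0xab
prologue: push r2 -> mem[0xaa]=0xa6, sp=0xaa
prologue: push r4 -> mem[0xa9]=0x49, sp=0xa9
body[0] add  r1, r2, #14 -> r1=0xb4
body[1] sub  r4, r0, r0 -> r4=0x00
body[2] add  r1, r1, #4 -> r1=0xb8
body[3] xor  r1, r1, r1 -> r1=0x00
body[4] xor  r4, r3, r1 -> r4=0x39
body[5] add  r3, r1, r0 -> r3=0x0c
body[6] sub  r2, r2, r1 -> r2=0xa6
epilogue: pop r4=0x49, sp=0xaa
epilogue: pop r2=0xa6, sp=0xab
epilogue: pop r1=0xcb, sp=0xac
prologue pushed ['r1', 'r2', 'r4'] at ['0xab', '0xaa', '0xa9']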